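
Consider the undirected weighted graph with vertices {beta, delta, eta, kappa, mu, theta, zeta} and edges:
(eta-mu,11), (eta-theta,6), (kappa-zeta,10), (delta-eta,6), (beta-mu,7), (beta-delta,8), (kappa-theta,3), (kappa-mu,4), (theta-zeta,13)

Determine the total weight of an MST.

Prim, starting at beta.
Step 1: cheapest edge leaving the tree is beta-mu (7); add mu.
Step 2: cheapest edge leaving the tree is kappa-mu (4); add kappa.
Step 3: cheapest edge leaving the tree is kappa-theta (3); add theta.
Step 4: cheapest edge leaving the tree is eta-theta (6); add eta.
Step 5: cheapest edge leaving the tree is delta-eta (6); add delta.
Step 6: cheapest edge leaving the tree is kappa-zeta (10); add zeta.
MST edges: beta-mu, kappa-mu, kappa-theta, eta-theta, delta-eta, kappa-zeta; total weight 7+4+3+6+6+10 = 36.

36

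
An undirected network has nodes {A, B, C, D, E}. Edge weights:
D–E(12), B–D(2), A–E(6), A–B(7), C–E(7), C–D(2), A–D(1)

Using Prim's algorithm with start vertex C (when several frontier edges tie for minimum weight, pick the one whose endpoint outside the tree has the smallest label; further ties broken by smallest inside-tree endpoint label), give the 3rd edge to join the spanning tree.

Prim's algorithm from C:
Step 1: cheapest edge leaving the tree is C–D (2); add D.
Step 2: cheapest edge leaving the tree is A–D (1); add A.
Step 3: cheapest edge leaving the tree is B–D (2); add B.
Step 4: cheapest edge leaving the tree is A–E (6); add E.
The 3rd edge added is B–D.

B-D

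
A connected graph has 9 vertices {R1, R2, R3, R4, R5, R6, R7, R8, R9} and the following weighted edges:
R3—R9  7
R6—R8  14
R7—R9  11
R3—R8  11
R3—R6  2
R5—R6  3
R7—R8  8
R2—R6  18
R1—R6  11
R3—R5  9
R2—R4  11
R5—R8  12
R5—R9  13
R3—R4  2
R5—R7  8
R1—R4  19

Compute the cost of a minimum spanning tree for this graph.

52

Kruskal's algorithm — process edges by increasing weight (ties by edge label):
R3—R4 (2): add — endpoints in different components.
R3—R6 (2): add — endpoints in different components.
R5—R6 (3): add — endpoints in different components.
R3—R9 (7): add — endpoints in different components.
R5—R7 (8): add — endpoints in different components.
R7—R8 (8): add — endpoints in different components.
R3—R5 (9): skip — R5 and R3 already connected.
R1—R6 (11): add — endpoints in different components.
R2—R4 (11): add — endpoints in different components.
MST edges: R3—R4, R3—R6, R5—R6, R3—R9, R5—R7, R7—R8, R1—R6, R2—R4; total weight 2+2+3+7+8+8+11+11 = 52.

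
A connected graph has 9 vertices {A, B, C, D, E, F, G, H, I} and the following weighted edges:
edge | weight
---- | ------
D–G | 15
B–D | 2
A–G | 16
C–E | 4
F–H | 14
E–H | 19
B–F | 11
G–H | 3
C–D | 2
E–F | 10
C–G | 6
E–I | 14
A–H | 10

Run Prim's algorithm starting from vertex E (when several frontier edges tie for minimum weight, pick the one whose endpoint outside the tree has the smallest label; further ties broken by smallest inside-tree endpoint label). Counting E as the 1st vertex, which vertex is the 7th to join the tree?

A

Prim, starting at E.
Step 1: cheapest edge leaving the tree is C–E (4); add C.
Step 2: cheapest edge leaving the tree is C–D (2); add D.
Step 3: cheapest edge leaving the tree is B–D (2); add B.
Step 4: cheapest edge leaving the tree is C–G (6); add G.
Step 5: cheapest edge leaving the tree is G–H (3); add H.
Step 6: cheapest edge leaving the tree is A–H (10); add A.
Step 7: cheapest edge leaving the tree is E–F (10); add F.
Step 8: cheapest edge leaving the tree is E–I (14); add I.
Vertex order: E, C, D, B, G, H, A, F, I. The 7th vertex is A.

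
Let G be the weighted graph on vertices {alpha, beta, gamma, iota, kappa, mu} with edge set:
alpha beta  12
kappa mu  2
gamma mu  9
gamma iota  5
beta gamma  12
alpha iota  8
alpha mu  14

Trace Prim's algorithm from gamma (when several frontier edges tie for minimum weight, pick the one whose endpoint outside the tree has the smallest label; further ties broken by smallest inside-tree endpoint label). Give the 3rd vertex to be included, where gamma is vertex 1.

alpha

Grow the tree from gamma using Prim:
Step 1: cheapest edge leaving the tree is gamma iota (5); add iota.
Step 2: cheapest edge leaving the tree is alpha iota (8); add alpha.
Step 3: cheapest edge leaving the tree is gamma mu (9); add mu.
Step 4: cheapest edge leaving the tree is kappa mu (2); add kappa.
Step 5: cheapest edge leaving the tree is alpha beta (12); add beta.
Vertex order: gamma, iota, alpha, mu, kappa, beta. The 3rd vertex is alpha.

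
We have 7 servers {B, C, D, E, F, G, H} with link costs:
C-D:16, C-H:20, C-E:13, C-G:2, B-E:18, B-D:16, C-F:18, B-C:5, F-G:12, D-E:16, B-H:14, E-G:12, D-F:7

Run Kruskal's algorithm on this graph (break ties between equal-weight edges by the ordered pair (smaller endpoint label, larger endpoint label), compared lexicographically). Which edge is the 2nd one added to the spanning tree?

B-C

Kruskal's algorithm — process edges by increasing weight (ties by edge label):
C-G (2): add. Components now {B} {C,G} {D} {E} {F} {H}
B-C (5): add. Components now {B,C,G} {D} {E} {F} {H}
D-F (7): add. Components now {B,C,G} {D,F} {E} {H}
E-G (12): add. Components now {B,C,E,G} {D,F} {H}
F-G (12): add. Components now {B,C,D,E,F,G} {H}
C-E (13): skip — C and E already connected.
B-H (14): add. Components now {B,C,D,E,F,G,H}
The 2nd edge added is B-C.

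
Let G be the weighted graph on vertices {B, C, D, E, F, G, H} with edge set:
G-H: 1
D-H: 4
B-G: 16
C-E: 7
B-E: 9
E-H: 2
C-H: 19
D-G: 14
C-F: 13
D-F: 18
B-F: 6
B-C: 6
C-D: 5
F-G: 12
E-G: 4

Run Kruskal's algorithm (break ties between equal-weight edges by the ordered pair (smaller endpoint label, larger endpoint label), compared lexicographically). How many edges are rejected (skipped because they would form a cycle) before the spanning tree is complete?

1

Kruskal: consider edges lightest-first.
G-H (1): add — endpoints in different components.
E-H (2): add — endpoints in different components.
D-H (4): add — endpoints in different components.
E-G (4): skip — E and G already connected.
C-D (5): add — endpoints in different components.
B-C (6): add — endpoints in different components.
B-F (6): add — endpoints in different components.
Edges rejected before the tree was complete: 1.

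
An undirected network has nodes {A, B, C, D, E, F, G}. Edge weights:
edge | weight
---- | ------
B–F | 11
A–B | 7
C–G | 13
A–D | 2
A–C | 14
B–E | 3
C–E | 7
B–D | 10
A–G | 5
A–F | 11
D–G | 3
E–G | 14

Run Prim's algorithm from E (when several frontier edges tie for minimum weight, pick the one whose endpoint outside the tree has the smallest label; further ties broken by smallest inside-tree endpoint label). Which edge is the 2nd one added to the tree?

Prim's algorithm from E:
Step 1: frontier [B–E 3, C–E 7, E–G 14] → take B–E (3); add B.
Step 2: frontier [A–B 7, B–D 10, B–F 11, C–E 7, E–G 14] → take A–B (7); add A.
Step 3: frontier [A–D 2, A–G 5, A–F 11, A–C 14, B–D 10, B–F 11, C–E 7, E–G 14] → take A–D (2); add D.
Step 4: frontier [A–G 5, A–F 11, A–C 14, B–F 11, D–G 3, C–E 7, E–G 14] → take D–G (3); add G.
Step 5: frontier [A–F 11, A–C 14, B–F 11, C–E 7, C–G 13] → take C–E (7); add C.
Step 6: frontier [A–F 11, B–F 11] → take A–F (11); add F.
The 2nd edge added is A–B.

A-B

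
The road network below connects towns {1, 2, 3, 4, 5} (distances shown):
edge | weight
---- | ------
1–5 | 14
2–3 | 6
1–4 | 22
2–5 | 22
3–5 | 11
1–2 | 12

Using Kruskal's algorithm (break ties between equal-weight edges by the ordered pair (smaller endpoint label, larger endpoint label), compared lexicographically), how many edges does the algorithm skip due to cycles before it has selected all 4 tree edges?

Kruskal's algorithm — process edges by increasing weight (ties by edge label):
2–3 (6): add. Components now {1} {2,3} {4} {5}
3–5 (11): add. Components now {1} {2,3,5} {4}
1–2 (12): add. Components now {1,2,3,5} {4}
1–5 (14): skip — 1 and 5 already connected.
1–4 (22): add. Components now {1,2,3,4,5}
Edges rejected before the tree was complete: 1.

1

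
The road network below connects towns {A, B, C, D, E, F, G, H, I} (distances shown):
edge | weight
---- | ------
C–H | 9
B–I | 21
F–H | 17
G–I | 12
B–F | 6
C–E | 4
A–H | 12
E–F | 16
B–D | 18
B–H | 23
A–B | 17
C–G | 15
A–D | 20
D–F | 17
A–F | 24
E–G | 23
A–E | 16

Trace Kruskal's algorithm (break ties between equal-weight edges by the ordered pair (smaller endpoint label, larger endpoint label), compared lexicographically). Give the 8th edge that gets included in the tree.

D-F

Sort edges by weight, then run Kruskal:
C–E (4): add — endpoints in different components.
B–F (6): add — endpoints in different components.
C–H (9): add — endpoints in different components.
A–H (12): add — endpoints in different components.
G–I (12): add — endpoints in different components.
C–G (15): add — endpoints in different components.
A–E (16): skip — A and E already connected.
E–F (16): add — endpoints in different components.
A–B (17): skip — A and B already connected.
D–F (17): add — endpoints in different components.
The 8th edge added is D–F.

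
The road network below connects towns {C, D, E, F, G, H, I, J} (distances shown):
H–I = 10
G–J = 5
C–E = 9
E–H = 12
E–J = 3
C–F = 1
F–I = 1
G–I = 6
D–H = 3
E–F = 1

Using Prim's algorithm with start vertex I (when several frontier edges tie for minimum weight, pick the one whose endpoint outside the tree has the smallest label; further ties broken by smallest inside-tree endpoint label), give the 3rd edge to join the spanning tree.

E-F

Grow the tree from I using Prim:
Step 1: cheapest edge leaving the tree is F–I (1); add F.
Step 2: cheapest edge leaving the tree is C–F (1); add C.
Step 3: cheapest edge leaving the tree is E–F (1); add E.
Step 4: cheapest edge leaving the tree is E–J (3); add J.
Step 5: cheapest edge leaving the tree is G–J (5); add G.
Step 6: cheapest edge leaving the tree is H–I (10); add H.
Step 7: cheapest edge leaving the tree is D–H (3); add D.
The 3rd edge added is E–F.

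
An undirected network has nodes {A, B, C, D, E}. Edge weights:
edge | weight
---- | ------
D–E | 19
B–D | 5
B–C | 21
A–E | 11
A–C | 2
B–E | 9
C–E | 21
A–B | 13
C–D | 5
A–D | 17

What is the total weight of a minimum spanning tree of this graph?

21

Grow the tree from C using Prim:
Step 1: cheapest edge leaving the tree is A–C (2); add A.
Step 2: cheapest edge leaving the tree is C–D (5); add D.
Step 3: cheapest edge leaving the tree is B–D (5); add B.
Step 4: cheapest edge leaving the tree is B–E (9); add E.
MST edges: A–C, C–D, B–D, B–E; total weight 2+5+5+9 = 21.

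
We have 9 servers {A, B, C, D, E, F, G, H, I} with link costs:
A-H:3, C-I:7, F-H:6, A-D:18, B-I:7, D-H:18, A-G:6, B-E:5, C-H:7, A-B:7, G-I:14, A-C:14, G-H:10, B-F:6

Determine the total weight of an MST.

Grow the tree from E using Prim:
Step 1: frontier [B-E 5] → take B-E (5); add B.
Step 2: frontier [B-F 6, A-B 7, B-I 7] → take B-F (6); add F.
Step 3: frontier [A-B 7, B-I 7, F-H 6] → take F-H (6); add H.
Step 4: frontier [A-B 7, B-I 7, A-H 3, C-H 7, G-H 10, D-H 18] → take A-H (3); add A.
Step 5: frontier [A-G 6, A-C 14, A-D 18, B-I 7, C-H 7, G-H 10, D-H 18] → take A-G (6); add G.
Step 6: frontier [A-C 14, A-D 18, B-I 7, G-I 14, C-H 7, D-H 18] → take C-H (7); add C.
Step 7: frontier [A-D 18, B-I 7, C-I 7, G-I 14, D-H 18] → take B-I (7); add I.
Step 8: frontier [A-D 18, D-H 18] → take A-D (18); add D.
MST edges: B-E, B-F, F-H, A-H, A-G, C-H, B-I, A-D; total weight 5+6+6+3+6+7+7+18 = 58.

58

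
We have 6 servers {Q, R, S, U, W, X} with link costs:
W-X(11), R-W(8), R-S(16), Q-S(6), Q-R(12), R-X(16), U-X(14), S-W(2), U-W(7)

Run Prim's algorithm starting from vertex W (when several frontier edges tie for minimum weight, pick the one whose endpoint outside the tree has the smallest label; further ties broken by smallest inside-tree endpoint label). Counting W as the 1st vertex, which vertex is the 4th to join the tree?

Prim's algorithm from W:
Step 1: cheapest edge leaving the tree is S-W (2); add S.
Step 2: cheapest edge leaving the tree is Q-S (6); add Q.
Step 3: cheapest edge leaving the tree is U-W (7); add U.
Step 4: cheapest edge leaving the tree is R-W (8); add R.
Step 5: cheapest edge leaving the tree is W-X (11); add X.
Vertex order: W, S, Q, U, R, X. The 4th vertex is U.

U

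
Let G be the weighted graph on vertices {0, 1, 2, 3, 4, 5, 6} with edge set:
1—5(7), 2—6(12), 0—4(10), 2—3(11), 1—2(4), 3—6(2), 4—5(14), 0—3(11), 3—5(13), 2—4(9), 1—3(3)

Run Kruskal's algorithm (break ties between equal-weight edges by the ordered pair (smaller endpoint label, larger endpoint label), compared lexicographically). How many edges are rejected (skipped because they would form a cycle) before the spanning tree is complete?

0

Sort edges by weight, then run Kruskal:
3—6 (2): add — endpoints in different components.
1—3 (3): add — endpoints in different components.
1—2 (4): add — endpoints in different components.
1—5 (7): add — endpoints in different components.
2—4 (9): add — endpoints in different components.
0—4 (10): add — endpoints in different components.
Edges rejected before the tree was complete: 0.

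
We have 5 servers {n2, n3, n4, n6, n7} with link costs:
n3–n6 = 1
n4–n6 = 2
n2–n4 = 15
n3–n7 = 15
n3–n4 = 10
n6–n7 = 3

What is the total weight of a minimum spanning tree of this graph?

Grow the tree from n2 using Prim:
Step 1: frontier [n2–n4 15] → take n2–n4 (15); add n4.
Step 2: frontier [n4–n6 2, n3–n4 10] → take n4–n6 (2); add n6.
Step 3: frontier [n3–n4 10, n3–n6 1, n6–n7 3] → take n3–n6 (1); add n3.
Step 4: frontier [n3–n7 15, n6–n7 3] → take n6–n7 (3); add n7.
MST edges: n2–n4, n4–n6, n3–n6, n6–n7; total weight 15+2+1+3 = 21.

21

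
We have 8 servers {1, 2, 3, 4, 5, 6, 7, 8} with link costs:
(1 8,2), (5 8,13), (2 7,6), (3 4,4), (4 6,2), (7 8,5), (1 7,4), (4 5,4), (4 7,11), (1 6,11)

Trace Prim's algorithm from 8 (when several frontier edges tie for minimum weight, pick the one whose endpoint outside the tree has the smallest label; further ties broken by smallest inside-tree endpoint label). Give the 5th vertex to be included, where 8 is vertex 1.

4

Prim, starting at 8.
Step 1: frontier [1 8 2, 7 8 5, 5 8 13] → take 1 8 (2); add 1.
Step 2: frontier [1 7 4, 1 6 11, 7 8 5, 5 8 13] → take 1 7 (4); add 7.
Step 3: frontier [1 6 11, 2 7 6, 4 7 11, 5 8 13] → take 2 7 (6); add 2.
Step 4: frontier [1 6 11, 4 7 11, 5 8 13] → take 4 7 (11); add 4.
Step 5: frontier [1 6 11, 4 6 2, 3 4 4, 4 5 4, 5 8 13] → take 4 6 (2); add 6.
Step 6: frontier [3 4 4, 4 5 4, 5 8 13] → take 3 4 (4); add 3.
Step 7: frontier [4 5 4, 5 8 13] → take 4 5 (4); add 5.
Vertex order: 8, 1, 7, 2, 4, 6, 3, 5. The 5th vertex is 4.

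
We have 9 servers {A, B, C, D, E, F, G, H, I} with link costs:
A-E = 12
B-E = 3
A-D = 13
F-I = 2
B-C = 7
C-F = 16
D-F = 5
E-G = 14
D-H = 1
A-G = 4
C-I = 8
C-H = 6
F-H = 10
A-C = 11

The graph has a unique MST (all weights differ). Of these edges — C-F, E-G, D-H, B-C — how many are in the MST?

Sort edges by weight, then run Kruskal:
D-H (1): add — endpoints in different components.
F-I (2): add — endpoints in different components.
B-E (3): add — endpoints in different components.
A-G (4): add — endpoints in different components.
D-F (5): add — endpoints in different components.
C-H (6): add — endpoints in different components.
B-C (7): add — endpoints in different components.
C-I (8): skip — C and I already connected.
F-H (10): skip — F and H already connected.
A-C (11): add — endpoints in different components.
MST edge set: {D-H, F-I, B-E, A-G, D-F, C-H, B-C, A-C}.
Of the listed edges, {D-H, B-C} are in the MST → 2.

2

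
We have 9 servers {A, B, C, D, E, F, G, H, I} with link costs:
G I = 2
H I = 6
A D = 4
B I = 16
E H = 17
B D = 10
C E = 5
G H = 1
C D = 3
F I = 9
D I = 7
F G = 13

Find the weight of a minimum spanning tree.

41

Prim's algorithm from G:
Step 1: cheapest edge leaving the tree is G H (1); add H.
Step 2: cheapest edge leaving the tree is G I (2); add I.
Step 3: cheapest edge leaving the tree is D I (7); add D.
Step 4: cheapest edge leaving the tree is C D (3); add C.
Step 5: cheapest edge leaving the tree is A D (4); add A.
Step 6: cheapest edge leaving the tree is C E (5); add E.
Step 7: cheapest edge leaving the tree is F I (9); add F.
Step 8: cheapest edge leaving the tree is B D (10); add B.
MST edges: G H, G I, D I, C D, A D, C E, F I, B D; total weight 1+2+7+3+4+5+9+10 = 41.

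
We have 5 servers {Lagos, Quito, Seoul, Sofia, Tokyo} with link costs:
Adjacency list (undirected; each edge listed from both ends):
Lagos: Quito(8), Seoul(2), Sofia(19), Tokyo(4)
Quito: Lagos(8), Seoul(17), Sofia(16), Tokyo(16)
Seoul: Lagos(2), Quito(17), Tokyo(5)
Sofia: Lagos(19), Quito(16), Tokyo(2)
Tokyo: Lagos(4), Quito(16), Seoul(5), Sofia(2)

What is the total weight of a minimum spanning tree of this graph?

16

Grow the tree from Sofia using Prim:
Step 1: frontier [Sofia–Tokyo 2, Quito–Sofia 16, Lagos–Sofia 19] → take Sofia–Tokyo (2); add Tokyo.
Step 2: frontier [Quito–Sofia 16, Lagos–Sofia 19, Lagos–Tokyo 4, Seoul–Tokyo 5, Quito–Tokyo 16] → take Lagos–Tokyo (4); add Lagos.
Step 3: frontier [Lagos–Seoul 2, Lagos–Quito 8, Quito–Sofia 16, Seoul–Tokyo 5, Quito–Tokyo 16] → take Lagos–Seoul (2); add Seoul.
Step 4: frontier [Lagos–Quito 8, Quito–Seoul 17, Quito–Sofia 16, Quito–Tokyo 16] → take Lagos–Quito (8); add Quito.
MST edges: Sofia–Tokyo, Lagos–Tokyo, Lagos–Seoul, Lagos–Quito; total weight 2+4+2+8 = 16.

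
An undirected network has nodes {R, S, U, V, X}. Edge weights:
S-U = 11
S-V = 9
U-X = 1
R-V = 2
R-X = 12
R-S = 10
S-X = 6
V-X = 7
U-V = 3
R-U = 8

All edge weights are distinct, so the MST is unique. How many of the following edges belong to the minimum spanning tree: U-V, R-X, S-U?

Kruskal: consider edges lightest-first.
U-X (1): add. Components now {R} {U,X} {S} {V}
R-V (2): add. Components now {R,V} {U,X} {S}
U-V (3): add. Components now {R,U,V,X} {S}
S-X (6): add. Components now {R,S,U,V,X}
MST edge set: {U-X, R-V, U-V, S-X}.
Of the listed edges, {U-V} are in the MST → 1.

1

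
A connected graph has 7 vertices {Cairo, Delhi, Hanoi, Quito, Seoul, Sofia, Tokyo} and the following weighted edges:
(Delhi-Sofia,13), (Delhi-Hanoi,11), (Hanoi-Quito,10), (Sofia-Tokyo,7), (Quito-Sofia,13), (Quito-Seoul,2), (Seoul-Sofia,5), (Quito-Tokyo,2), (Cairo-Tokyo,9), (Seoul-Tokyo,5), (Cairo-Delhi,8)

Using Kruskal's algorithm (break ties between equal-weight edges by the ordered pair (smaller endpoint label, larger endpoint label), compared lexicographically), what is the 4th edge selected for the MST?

Kruskal's algorithm — process edges by increasing weight (ties by edge label):
Quito-Seoul (2): add — endpoints in different components.
Quito-Tokyo (2): add — endpoints in different components.
Seoul-Sofia (5): add — endpoints in different components.
Seoul-Tokyo (5): skip — Seoul and Tokyo already connected.
Sofia-Tokyo (7): skip — Sofia and Tokyo already connected.
Cairo-Delhi (8): add — endpoints in different components.
Cairo-Tokyo (9): add — endpoints in different components.
Hanoi-Quito (10): add — endpoints in different components.
The 4th edge added is Cairo-Delhi.

Cairo-Delhi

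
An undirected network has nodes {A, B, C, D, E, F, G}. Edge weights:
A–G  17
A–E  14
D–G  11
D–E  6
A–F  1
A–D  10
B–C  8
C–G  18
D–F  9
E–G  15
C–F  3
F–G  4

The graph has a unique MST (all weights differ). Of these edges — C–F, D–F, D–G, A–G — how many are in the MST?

Kruskal: consider edges lightest-first.
A–F (1): add. Components now {A,F} {B} {C} {D} {E} {G}
C–F (3): add. Components now {A,C,F} {B} {D} {E} {G}
F–G (4): add. Components now {A,C,F,G} {B} {D} {E}
D–E (6): add. Components now {A,C,F,G} {B} {D,E}
B–C (8): add. Components now {A,B,C,F,G} {D,E}
D–F (9): add. Components now {A,B,C,D,E,F,G}
MST edge set: {A–F, C–F, F–G, D–E, B–C, D–F}.
Of the listed edges, {C–F, D–F} are in the MST → 2.

2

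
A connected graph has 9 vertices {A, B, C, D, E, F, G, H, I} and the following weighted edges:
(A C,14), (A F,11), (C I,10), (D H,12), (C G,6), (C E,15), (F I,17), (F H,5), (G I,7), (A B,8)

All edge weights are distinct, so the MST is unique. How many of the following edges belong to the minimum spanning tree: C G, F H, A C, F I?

3

Kruskal's algorithm — process edges by increasing weight (ties by edge label):
F H (5): add — endpoints in different components.
C G (6): add — endpoints in different components.
G I (7): add — endpoints in different components.
A B (8): add — endpoints in different components.
C I (10): skip — C and I already connected.
A F (11): add — endpoints in different components.
D H (12): add — endpoints in different components.
A C (14): add — endpoints in different components.
C E (15): add — endpoints in different components.
MST edge set: {F H, C G, G I, A B, A F, D H, A C, C E}.
Of the listed edges, {C G, F H, A C} are in the MST → 3.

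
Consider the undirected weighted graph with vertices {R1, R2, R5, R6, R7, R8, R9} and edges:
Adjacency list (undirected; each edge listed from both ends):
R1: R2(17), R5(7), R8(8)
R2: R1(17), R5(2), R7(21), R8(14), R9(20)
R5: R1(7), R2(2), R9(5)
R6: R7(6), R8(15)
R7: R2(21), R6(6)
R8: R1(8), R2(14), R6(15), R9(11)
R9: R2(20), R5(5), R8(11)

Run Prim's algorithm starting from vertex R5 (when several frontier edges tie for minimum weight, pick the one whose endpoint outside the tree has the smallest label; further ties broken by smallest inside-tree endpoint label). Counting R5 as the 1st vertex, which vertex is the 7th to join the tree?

Prim's algorithm from R5:
Step 1: frontier [R2—R5 2, R5—R9 5, R1—R5 7] → take R2—R5 (2); add R2.
Step 2: frontier [R2—R8 14, R1—R2 17, R2—R9 20, R2—R7 21, R5—R9 5, R1—R5 7] → take R5—R9 (5); add R9.
Step 3: frontier [R2—R8 14, R1—R2 17, R2—R7 21, R1—R5 7, R8—R9 11] → take R1—R5 (7); add R1.
Step 4: frontier [R1—R8 8, R2—R8 14, R2—R7 21, R8—R9 11] → take R1—R8 (8); add R8.
Step 5: frontier [R2—R7 21, R6—R8 15] → take R6—R8 (15); add R6.
Step 6: frontier [R2—R7 21, R6—R7 6] → take R6—R7 (6); add R7.
Vertex order: R5, R2, R9, R1, R8, R6, R7. The 7th vertex is R7.

R7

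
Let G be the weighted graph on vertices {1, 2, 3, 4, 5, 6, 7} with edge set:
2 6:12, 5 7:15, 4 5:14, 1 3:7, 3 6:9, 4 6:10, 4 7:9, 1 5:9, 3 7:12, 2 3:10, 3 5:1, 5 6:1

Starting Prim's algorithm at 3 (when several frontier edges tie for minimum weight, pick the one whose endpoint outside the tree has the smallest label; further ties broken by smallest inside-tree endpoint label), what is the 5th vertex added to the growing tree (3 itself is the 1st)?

Grow the tree from 3 using Prim:
Step 1: cheapest edge leaving the tree is 3 5 (1); add 5.
Step 2: cheapest edge leaving the tree is 5 6 (1); add 6.
Step 3: cheapest edge leaving the tree is 1 3 (7); add 1.
Step 4: cheapest edge leaving the tree is 2 3 (10); add 2.
Step 5: cheapest edge leaving the tree is 4 6 (10); add 4.
Step 6: cheapest edge leaving the tree is 4 7 (9); add 7.
Vertex order: 3, 5, 6, 1, 2, 4, 7. The 5th vertex is 2.

2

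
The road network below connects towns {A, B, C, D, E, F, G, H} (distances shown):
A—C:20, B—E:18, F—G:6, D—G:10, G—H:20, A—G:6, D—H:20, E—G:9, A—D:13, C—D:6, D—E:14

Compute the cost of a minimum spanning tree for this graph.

75

Kruskal: consider edges lightest-first.
A—G (6): add — endpoints in different components.
C—D (6): add — endpoints in different components.
F—G (6): add — endpoints in different components.
E—G (9): add — endpoints in different components.
D—G (10): add — endpoints in different components.
A—D (13): skip — A and D already connected.
D—E (14): skip — D and E already connected.
B—E (18): add — endpoints in different components.
A—C (20): skip — A and C already connected.
D—H (20): add — endpoints in different components.
MST edges: A—G, C—D, F—G, E—G, D—G, B—E, D—H; total weight 6+6+6+9+10+18+20 = 75.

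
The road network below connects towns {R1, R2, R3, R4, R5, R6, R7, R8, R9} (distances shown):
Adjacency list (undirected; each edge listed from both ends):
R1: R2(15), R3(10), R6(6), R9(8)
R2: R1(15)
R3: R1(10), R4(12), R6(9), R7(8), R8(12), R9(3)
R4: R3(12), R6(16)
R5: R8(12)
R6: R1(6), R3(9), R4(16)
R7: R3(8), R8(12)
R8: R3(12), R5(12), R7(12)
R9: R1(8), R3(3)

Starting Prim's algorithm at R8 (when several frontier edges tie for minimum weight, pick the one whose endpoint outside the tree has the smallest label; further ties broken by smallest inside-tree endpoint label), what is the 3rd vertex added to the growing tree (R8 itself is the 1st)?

R9

Grow the tree from R8 using Prim:
Step 1: frontier [R3–R8 12, R5–R8 12, R7–R8 12] → take R3–R8 (12); add R3.
Step 2: frontier [R3–R9 3, R3–R7 8, R3–R6 9, R1–R3 10, R3–R4 12, R5–R8 12, R7–R8 12] → take R3–R9 (3); add R9.
Step 3: frontier [R3–R7 8, R3–R6 9, R1–R3 10, R3–R4 12, R5–R8 12, R7–R8 12, R1–R9 8] → take R1–R9 (8); add R1.
Step 4: frontier [R1–R6 6, R1–R2 15, R3–R7 8, R3–R6 9, R3–R4 12, R5–R8 12, R7–R8 12] → take R1–R6 (6); add R6.
Step 5: frontier [R1–R2 15, R3–R7 8, R3–R4 12, R4–R6 16, R5–R8 12, R7–R8 12] → take R3–R7 (8); add R7.
Step 6: frontier [R1–R2 15, R3–R4 12, R4–R6 16, R5–R8 12] → take R3–R4 (12); add R4.
Step 7: frontier [R1–R2 15, R5–R8 12] → take R5–R8 (12); add R5.
Step 8: frontier [R1–R2 15] → take R1–R2 (15); add R2.
Vertex order: R8, R3, R9, R1, R6, R7, R4, R5, R2. The 3rd vertex is R9.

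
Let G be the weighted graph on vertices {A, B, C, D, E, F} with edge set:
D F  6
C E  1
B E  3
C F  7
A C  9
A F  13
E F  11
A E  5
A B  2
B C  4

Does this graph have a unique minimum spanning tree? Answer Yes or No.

Kruskal's algorithm — process edges by increasing weight (ties by edge label):
C E (1): add. Components now {A} {B} {C,E} {D} {F}
A B (2): add. Components now {A,B} {C,E} {D} {F}
B E (3): add. Components now {A,B,C,E} {D} {F}
B C (4): skip — B and C already connected.
A E (5): skip — A and E already connected.
D F (6): add. Components now {A,B,C,E} {D,F}
C F (7): add. Components now {A,B,C,D,E,F}
Every non-tree edge has weight strictly greater than the heaviest edge on the tree path between its endpoints, so the MST is unique.

Yes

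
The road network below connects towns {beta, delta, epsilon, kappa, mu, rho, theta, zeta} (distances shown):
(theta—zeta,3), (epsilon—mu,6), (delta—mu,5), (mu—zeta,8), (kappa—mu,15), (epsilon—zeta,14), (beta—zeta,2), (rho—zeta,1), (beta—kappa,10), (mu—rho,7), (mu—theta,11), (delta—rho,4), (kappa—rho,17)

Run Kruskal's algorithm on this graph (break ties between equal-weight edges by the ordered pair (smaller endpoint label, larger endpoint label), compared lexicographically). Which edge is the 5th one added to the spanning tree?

Kruskal: consider edges lightest-first.
rho—zeta (1): add — endpoints in different components.
beta—zeta (2): add — endpoints in different components.
theta—zeta (3): add — endpoints in different components.
delta—rho (4): add — endpoints in different components.
delta—mu (5): add — endpoints in different components.
epsilon—mu (6): add — endpoints in different components.
mu—rho (7): skip — rho and mu already connected.
mu—zeta (8): skip — zeta and mu already connected.
beta—kappa (10): add — endpoints in different components.
The 5th edge added is delta—mu.

delta-mu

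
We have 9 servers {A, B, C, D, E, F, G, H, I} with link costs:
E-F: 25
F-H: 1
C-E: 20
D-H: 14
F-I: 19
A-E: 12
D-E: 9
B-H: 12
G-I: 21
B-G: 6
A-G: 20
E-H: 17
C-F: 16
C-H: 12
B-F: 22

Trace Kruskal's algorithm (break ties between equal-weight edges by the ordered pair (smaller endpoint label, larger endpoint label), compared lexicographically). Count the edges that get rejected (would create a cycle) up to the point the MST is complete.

Kruskal: consider edges lightest-first.
F-H (1): add — endpoints in different components.
B-G (6): add — endpoints in different components.
D-E (9): add — endpoints in different components.
A-E (12): add — endpoints in different components.
B-H (12): add — endpoints in different components.
C-H (12): add — endpoints in different components.
D-H (14): add — endpoints in different components.
C-F (16): skip — C and F already connected.
E-H (17): skip — E and H already connected.
F-I (19): add — endpoints in different components.
Edges rejected before the tree was complete: 2.

2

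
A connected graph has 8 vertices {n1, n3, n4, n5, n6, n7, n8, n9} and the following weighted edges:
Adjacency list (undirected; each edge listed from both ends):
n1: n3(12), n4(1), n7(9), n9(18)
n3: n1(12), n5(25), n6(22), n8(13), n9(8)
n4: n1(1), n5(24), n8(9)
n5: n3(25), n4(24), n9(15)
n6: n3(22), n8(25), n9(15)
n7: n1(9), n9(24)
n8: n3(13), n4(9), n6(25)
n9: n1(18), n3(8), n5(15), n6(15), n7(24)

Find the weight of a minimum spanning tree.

69

Grow the tree from n1 using Prim:
Step 1: frontier [n1 n4 1, n1 n7 9, n1 n3 12, n1 n9 18] → take n1 n4 (1); add n4.
Step 2: frontier [n1 n7 9, n1 n3 12, n1 n9 18, n4 n8 9, n4 n5 24] → take n1 n7 (9); add n7.
Step 3: frontier [n1 n3 12, n1 n9 18, n4 n8 9, n4 n5 24, n7 n9 24] → take n4 n8 (9); add n8.
Step 4: frontier [n1 n3 12, n1 n9 18, n4 n5 24, n7 n9 24, n3 n8 13, n6 n8 25] → take n1 n3 (12); add n3.
Step 5: frontier [n1 n9 18, n3 n9 8, n3 n6 22, n3 n5 25, n4 n5 24, n7 n9 24, n6 n8 25] → take n3 n9 (8); add n9.
Step 6: frontier [n3 n6 22, n3 n5 25, n4 n5 24, n6 n8 25, n5 n9 15, n6 n9 15] → take n5 n9 (15); add n5.
Step 7: frontier [n3 n6 22, n6 n8 25, n6 n9 15] → take n6 n9 (15); add n6.
MST edges: n1 n4, n1 n7, n4 n8, n1 n3, n3 n9, n5 n9, n6 n9; total weight 1+9+9+12+8+15+15 = 69.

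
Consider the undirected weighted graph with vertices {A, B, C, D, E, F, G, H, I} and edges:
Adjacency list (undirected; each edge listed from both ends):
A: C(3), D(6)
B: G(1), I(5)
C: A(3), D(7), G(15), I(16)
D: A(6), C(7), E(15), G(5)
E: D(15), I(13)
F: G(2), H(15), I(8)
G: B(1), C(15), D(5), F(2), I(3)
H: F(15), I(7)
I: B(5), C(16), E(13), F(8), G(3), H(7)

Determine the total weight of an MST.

Grow the tree from E using Prim:
Step 1: cheapest edge leaving the tree is E—I (13); add I.
Step 2: cheapest edge leaving the tree is G—I (3); add G.
Step 3: cheapest edge leaving the tree is B—G (1); add B.
Step 4: cheapest edge leaving the tree is F—G (2); add F.
Step 5: cheapest edge leaving the tree is D—G (5); add D.
Step 6: cheapest edge leaving the tree is A—D (6); add A.
Step 7: cheapest edge leaving the tree is A—C (3); add C.
Step 8: cheapest edge leaving the tree is H—I (7); add H.
MST edges: E—I, G—I, B—G, F—G, D—G, A—D, A—C, H—I; total weight 13+3+1+2+5+6+3+7 = 40.

40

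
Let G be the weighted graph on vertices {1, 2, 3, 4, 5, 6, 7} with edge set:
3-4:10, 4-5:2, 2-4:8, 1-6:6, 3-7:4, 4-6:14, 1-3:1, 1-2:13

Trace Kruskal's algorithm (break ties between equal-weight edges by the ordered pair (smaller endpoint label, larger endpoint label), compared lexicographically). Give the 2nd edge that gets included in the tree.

4-5

Kruskal's algorithm — process edges by increasing weight (ties by edge label):
1-3 (1): add — endpoints in different components.
4-5 (2): add — endpoints in different components.
3-7 (4): add — endpoints in different components.
1-6 (6): add — endpoints in different components.
2-4 (8): add — endpoints in different components.
3-4 (10): add — endpoints in different components.
The 2nd edge added is 4-5.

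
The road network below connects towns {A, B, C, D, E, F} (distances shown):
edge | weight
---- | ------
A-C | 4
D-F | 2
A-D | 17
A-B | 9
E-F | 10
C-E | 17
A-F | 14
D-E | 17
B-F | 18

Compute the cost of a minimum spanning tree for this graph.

39

Sort edges by weight, then run Kruskal:
D-F (2): add — endpoints in different components.
A-C (4): add — endpoints in different components.
A-B (9): add — endpoints in different components.
E-F (10): add — endpoints in different components.
A-F (14): add — endpoints in different components.
MST edges: D-F, A-C, A-B, E-F, A-F; total weight 2+4+9+10+14 = 39.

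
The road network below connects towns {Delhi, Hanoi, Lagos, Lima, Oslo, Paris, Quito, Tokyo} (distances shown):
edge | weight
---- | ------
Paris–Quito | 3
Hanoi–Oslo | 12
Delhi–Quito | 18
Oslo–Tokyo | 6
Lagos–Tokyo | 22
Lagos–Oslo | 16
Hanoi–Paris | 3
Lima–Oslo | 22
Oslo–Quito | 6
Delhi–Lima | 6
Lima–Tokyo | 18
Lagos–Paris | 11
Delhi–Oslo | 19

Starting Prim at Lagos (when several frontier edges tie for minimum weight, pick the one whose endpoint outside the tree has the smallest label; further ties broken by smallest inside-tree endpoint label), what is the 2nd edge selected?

Prim's algorithm from Lagos:
Step 1: cheapest edge leaving the tree is Lagos–Paris (11); add Paris.
Step 2: cheapest edge leaving the tree is Hanoi–Paris (3); add Hanoi.
Step 3: cheapest edge leaving the tree is Paris–Quito (3); add Quito.
Step 4: cheapest edge leaving the tree is Oslo–Quito (6); add Oslo.
Step 5: cheapest edge leaving the tree is Oslo–Tokyo (6); add Tokyo.
Step 6: cheapest edge leaving the tree is Delhi–Quito (18); add Delhi.
Step 7: cheapest edge leaving the tree is Delhi–Lima (6); add Lima.
The 2nd edge added is Hanoi–Paris.

Hanoi-Paris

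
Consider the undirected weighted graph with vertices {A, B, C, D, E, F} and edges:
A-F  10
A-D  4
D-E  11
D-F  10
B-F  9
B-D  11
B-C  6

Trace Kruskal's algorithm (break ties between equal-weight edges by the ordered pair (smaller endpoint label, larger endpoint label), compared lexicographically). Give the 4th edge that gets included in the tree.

Kruskal's algorithm — process edges by increasing weight (ties by edge label):
A-D (4): add — endpoints in different components.
B-C (6): add — endpoints in different components.
B-F (9): add — endpoints in different components.
A-F (10): add — endpoints in different components.
D-F (10): skip — D and F already connected.
B-D (11): skip — B and D already connected.
D-E (11): add — endpoints in different components.
The 4th edge added is A-F.

A-F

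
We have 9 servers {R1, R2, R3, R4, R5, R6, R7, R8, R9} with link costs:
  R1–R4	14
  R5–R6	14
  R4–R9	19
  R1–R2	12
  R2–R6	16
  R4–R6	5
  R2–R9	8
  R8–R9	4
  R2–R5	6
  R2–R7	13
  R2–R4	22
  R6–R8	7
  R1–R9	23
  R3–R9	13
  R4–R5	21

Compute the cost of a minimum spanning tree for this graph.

68

Sort edges by weight, then run Kruskal:
R8–R9 (4): add — endpoints in different components.
R4–R6 (5): add — endpoints in different components.
R2–R5 (6): add — endpoints in different components.
R6–R8 (7): add — endpoints in different components.
R2–R9 (8): add — endpoints in different components.
R1–R2 (12): add — endpoints in different components.
R2–R7 (13): add — endpoints in different components.
R3–R9 (13): add — endpoints in different components.
MST edges: R8–R9, R4–R6, R2–R5, R6–R8, R2–R9, R1–R2, R2–R7, R3–R9; total weight 4+5+6+7+8+12+13+13 = 68.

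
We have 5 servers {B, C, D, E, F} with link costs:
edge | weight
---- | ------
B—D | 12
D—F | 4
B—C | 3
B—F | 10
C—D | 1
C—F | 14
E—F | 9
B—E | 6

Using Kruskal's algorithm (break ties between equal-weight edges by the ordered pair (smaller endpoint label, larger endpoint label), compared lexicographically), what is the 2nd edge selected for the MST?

Kruskal's algorithm — process edges by increasing weight (ties by edge label):
C—D (1): add — endpoints in different components.
B—C (3): add — endpoints in different components.
D—F (4): add — endpoints in different components.
B—E (6): add — endpoints in different components.
The 2nd edge added is B—C.

B-C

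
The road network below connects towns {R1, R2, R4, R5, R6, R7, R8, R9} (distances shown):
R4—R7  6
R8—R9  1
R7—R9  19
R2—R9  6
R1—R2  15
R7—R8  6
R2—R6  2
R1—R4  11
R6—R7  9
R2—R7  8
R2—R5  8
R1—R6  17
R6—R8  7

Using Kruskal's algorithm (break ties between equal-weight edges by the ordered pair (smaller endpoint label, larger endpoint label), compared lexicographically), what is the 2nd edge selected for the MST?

R2-R6

Kruskal's algorithm — process edges by increasing weight (ties by edge label):
R8—R9 (1): add — endpoints in different components.
R2—R6 (2): add — endpoints in different components.
R2—R9 (6): add — endpoints in different components.
R4—R7 (6): add — endpoints in different components.
R7—R8 (6): add — endpoints in different components.
R6—R8 (7): skip — R8 and R6 already connected.
R2—R5 (8): add — endpoints in different components.
R2—R7 (8): skip — R2 and R7 already connected.
R6—R7 (9): skip — R7 and R6 already connected.
R1—R4 (11): add — endpoints in different components.
The 2nd edge added is R2—R6.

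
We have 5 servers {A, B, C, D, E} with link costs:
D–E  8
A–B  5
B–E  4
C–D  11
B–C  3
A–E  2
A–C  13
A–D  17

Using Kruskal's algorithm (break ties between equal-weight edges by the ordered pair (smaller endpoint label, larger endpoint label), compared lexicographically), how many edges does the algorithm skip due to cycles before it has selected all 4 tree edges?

Kruskal's algorithm — process edges by increasing weight (ties by edge label):
A–E (2): add. Components now {A,E} {B} {C} {D}
B–C (3): add. Components now {A,E} {B,C} {D}
B–E (4): add. Components now {A,B,C,E} {D}
A–B (5): skip — A and B already connected.
D–E (8): add. Components now {A,B,C,D,E}
Edges rejected before the tree was complete: 1.

1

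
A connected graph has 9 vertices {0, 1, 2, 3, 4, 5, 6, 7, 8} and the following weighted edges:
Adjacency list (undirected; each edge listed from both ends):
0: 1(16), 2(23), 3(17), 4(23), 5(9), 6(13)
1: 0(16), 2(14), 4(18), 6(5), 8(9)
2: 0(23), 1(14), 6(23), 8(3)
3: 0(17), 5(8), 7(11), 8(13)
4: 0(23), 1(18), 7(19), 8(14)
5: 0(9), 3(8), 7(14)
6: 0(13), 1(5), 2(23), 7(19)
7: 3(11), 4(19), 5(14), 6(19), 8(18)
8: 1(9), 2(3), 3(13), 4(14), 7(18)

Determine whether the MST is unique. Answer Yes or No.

Kruskal: consider edges lightest-first.
2-8 (3): add — endpoints in different components.
1-6 (5): add — endpoints in different components.
3-5 (8): add — endpoints in different components.
0-5 (9): add — endpoints in different components.
1-8 (9): add — endpoints in different components.
3-7 (11): add — endpoints in different components.
0-6 (13): add — endpoints in different components.
3-8 (13): skip — 3 and 8 already connected.
1-2 (14): skip — 1 and 2 already connected.
4-8 (14): add — endpoints in different components.
Non-tree edge 3-8 has weight 13, equal to the heaviest edge on its tree cycle — swapping gives another MST of the same weight. Not unique.

No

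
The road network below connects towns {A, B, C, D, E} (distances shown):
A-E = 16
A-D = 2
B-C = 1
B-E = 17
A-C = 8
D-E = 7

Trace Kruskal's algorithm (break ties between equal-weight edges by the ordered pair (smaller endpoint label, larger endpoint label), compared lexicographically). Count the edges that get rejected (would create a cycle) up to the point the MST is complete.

0

Sort edges by weight, then run Kruskal:
B-C (1): add. Components now {A} {B,C} {D} {E}
A-D (2): add. Components now {A,D} {B,C} {E}
D-E (7): add. Components now {A,D,E} {B,C}
A-C (8): add. Components now {A,B,C,D,E}
Edges rejected before the tree was complete: 0.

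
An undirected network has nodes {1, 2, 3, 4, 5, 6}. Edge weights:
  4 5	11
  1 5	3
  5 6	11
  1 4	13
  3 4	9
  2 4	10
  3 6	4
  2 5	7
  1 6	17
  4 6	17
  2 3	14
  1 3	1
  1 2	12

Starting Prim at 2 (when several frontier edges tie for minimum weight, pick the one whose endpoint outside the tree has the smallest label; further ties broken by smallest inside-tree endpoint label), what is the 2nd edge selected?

Prim's algorithm from 2:
Step 1: cheapest edge leaving the tree is 2 5 (7); add 5.
Step 2: cheapest edge leaving the tree is 1 5 (3); add 1.
Step 3: cheapest edge leaving the tree is 1 3 (1); add 3.
Step 4: cheapest edge leaving the tree is 3 6 (4); add 6.
Step 5: cheapest edge leaving the tree is 3 4 (9); add 4.
The 2nd edge added is 1 5.

1-5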